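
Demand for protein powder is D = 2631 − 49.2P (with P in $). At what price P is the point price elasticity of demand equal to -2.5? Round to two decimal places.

38.20

Ed = −49.2P/(2631 − 49.2P). Set this equal to -2.5:
49.2P = 2.5·(2631 − 49.2P) ⇒ 49.2P(1 + 2.5) = 2.5·2631
P = 2.5·2631 / (49.2·3.5) = 38.1968…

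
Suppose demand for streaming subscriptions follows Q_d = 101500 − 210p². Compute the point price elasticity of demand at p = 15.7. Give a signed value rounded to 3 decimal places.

-2.081

dQ_d/dp = −2·210·p = -6594. At p = 15.7, Q_d = 49737.1.
Ed = (dQ_d/dp)·(p/Q_d) = (-6594) × (15.7/49737.1) = -2.08146…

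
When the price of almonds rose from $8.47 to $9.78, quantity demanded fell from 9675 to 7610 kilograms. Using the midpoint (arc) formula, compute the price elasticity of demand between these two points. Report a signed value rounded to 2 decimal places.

-1.66

%ΔQ = (7610 − 9675) / [(9675 + 7610)/2] = -2065/8642.5 = -0.238935…
%ΔP = (9.78 − 8.47) / [(8.47 + 9.78)/2] = 1.31/9.125 = 0.143561…
Arc Ed = %ΔQ / %ΔP = (-2065/8642.5) / (1.31/9.125) = -1.6643…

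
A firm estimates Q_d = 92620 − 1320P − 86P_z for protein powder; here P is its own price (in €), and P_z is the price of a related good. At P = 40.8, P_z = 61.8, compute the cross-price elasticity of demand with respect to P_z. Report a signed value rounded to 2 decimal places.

-0.16

At the given values, Q_d = 92620 − 1320(40.8) − 86(61.8) = 33449.2.
∂Q_d/∂P_z = -86.
E = (-86) × (61.8/33449.2) = -0.1588…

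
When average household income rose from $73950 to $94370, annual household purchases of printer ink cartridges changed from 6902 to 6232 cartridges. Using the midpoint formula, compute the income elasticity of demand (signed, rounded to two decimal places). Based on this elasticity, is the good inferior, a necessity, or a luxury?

%ΔQ = (6232 − 6902)/[( 6902 + 6232)/2] = -670/6567 = -0.102025…
%ΔIncome = (94370 − 73950)/[( 73950 + 94370)/2] = 20420/84160 = 0.242633…
E_income = (-670/6567) / (20420/84160) = -0.4204…
E_income < 0 ⇒ inferior good.

-0.42; inferior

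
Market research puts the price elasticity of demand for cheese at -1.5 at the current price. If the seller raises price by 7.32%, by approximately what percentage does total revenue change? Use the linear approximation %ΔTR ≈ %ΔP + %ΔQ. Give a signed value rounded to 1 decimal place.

-3.7%

%ΔQ ≈ Ed × %ΔP = (-1.5) × (+7.32%) = -10.9800%
%ΔTR ≈ %ΔP + %ΔQ = (+7.32%) + (-10.9800%) = -3.6600%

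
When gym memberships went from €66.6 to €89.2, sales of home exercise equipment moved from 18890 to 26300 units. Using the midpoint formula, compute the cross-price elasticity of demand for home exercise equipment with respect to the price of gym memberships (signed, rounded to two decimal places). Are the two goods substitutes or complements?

1.13; substitutes

%ΔQ_{home exercise equipment} = (26300 − 18890)/avg = 7410/22595 = 0.327948…
%ΔP_{gym memberships} = (89.2 − 66.6)/avg = 22.6/77.9 = 0.290115…
E_cross = (7410/22595) / (22.6/77.9) = 1.1304…
E_cross > 0 ⇒ the goods are substitutes.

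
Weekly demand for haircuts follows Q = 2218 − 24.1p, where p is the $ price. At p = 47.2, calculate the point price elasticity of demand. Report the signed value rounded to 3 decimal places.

-1.053

dQ/dp = −24.1. At p = 47.2, Q = 2218 − 24.1(47.2) = 1080.48.
Ed = (dQ/dp)·(p/Q) = −24.1 × (47.2/1080.48) = -1.05279…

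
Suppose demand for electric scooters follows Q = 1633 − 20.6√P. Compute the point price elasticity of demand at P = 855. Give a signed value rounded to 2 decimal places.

-0.29

dQ/dP = −20.6/(2√P) = -0.352253. At P = 855, Q = 1030.65.
Ed = (dQ/dP)·(P/Q) = (-0.352253) × (855/1030.65) = -0.2922…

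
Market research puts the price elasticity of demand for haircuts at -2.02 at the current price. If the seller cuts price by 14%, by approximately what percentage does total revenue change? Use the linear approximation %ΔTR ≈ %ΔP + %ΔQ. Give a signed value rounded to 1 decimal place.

%ΔQ ≈ Ed × %ΔP = (-2.02) × (-14%) = +28.2800%
%ΔTR ≈ %ΔP + %ΔQ = (-14%) + (+28.2800%) = +14.2800%

+14.3%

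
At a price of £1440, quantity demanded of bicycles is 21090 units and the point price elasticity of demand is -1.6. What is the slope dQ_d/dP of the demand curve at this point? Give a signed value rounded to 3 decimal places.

-23.433

Ed = (dQ_d/dP)·(P/Q_d) ⇒ dQ_d/dP = Ed·Q_d/P = (-1.6)·21090/1440 = -23.43333…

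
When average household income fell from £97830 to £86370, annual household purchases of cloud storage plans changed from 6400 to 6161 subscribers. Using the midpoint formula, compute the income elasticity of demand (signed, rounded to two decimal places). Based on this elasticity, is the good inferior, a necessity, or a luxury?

%ΔQ = (6161 − 6400)/[( 6400 + 6161)/2] = -239/6280.5 = -0.038054…
%ΔIncome = (86370 − 97830)/[( 97830 + 86370)/2] = -11460/92100 = -0.124429…
E_income = (-239/6280.5) / (-11460/92100) = 0.3058…
0 < E_income < 1 ⇒ normal good, necessity.

0.31; necessity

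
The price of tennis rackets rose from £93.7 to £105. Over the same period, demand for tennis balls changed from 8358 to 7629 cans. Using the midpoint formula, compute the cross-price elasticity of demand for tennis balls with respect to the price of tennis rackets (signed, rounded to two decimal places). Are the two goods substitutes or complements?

-0.80; complements

%ΔQ_{tennis balls} = (7629 − 8358)/avg = -729/7993.5 = -0.091199…
%ΔP_{tennis rackets} = (105 − 93.7)/avg = 11.3/99.35 = 0.113739…
E_cross = (-729/7993.5) / (11.3/99.35) = -0.8018…
E_cross < 0 ⇒ the goods are complements.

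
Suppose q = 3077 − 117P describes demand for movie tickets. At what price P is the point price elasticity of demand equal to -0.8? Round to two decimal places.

11.69

Ed = −117P/(3077 − 117P). Set this equal to -0.8:
117P = 0.8·(3077 − 117P) ⇒ 117P(1 + 0.8) = 0.8·3077
P = 0.8·3077 / (117·1.8) = 11.6885…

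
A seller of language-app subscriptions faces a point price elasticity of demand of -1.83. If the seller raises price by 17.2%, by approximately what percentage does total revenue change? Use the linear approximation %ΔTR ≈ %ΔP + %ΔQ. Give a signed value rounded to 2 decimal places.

-14.28%

%ΔQ ≈ Ed × %ΔP = (-1.83) × (+17.2%) = -31.4760%
%ΔTR ≈ %ΔP + %ΔQ = (+17.2%) + (-31.4760%) = -14.2760%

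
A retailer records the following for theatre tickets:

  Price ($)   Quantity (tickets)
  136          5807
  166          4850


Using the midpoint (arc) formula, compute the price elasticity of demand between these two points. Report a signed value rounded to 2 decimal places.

%ΔQ = (4850 − 5807) / [(5807 + 4850)/2] = -957/5328.5 = -0.179600…
%ΔP = (166 − 136) / [(136 + 166)/2] = 30/151 = 0.198675…
Arc Ed = %ΔQ / %ΔP = (-957/5328.5) / (30/151) = -0.9039…

-0.90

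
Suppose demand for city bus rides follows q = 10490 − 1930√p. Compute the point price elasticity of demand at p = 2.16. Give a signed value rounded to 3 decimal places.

-0.185

dq/dp = −1930/(2√p) = -656.599. At p = 2.16, q = 7653.49.
Ed = (dq/dp)·(p/q) = (-656.599) × (2.16/7653.49) = -0.18530…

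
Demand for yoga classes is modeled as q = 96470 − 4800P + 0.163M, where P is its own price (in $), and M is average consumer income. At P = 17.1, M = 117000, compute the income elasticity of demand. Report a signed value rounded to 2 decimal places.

At the given values, q = 96470 − 4800(17.1) + 0.163(117000) = 33461.
∂q/∂M = 0.163.
E = (0.163) × (117000/33461) = 0.5699…

0.57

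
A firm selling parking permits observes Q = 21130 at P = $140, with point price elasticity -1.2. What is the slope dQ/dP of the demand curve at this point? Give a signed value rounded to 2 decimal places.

-181.11

Ed = (dQ/dP)·(P/Q) ⇒ dQ/dP = Ed·Q/P = (-1.2)·21130/140 = -181.1142…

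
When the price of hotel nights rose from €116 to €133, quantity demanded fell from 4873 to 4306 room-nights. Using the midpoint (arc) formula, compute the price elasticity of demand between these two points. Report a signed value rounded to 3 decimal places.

-0.905

%ΔQ = (4306 − 4873) / [(4873 + 4306)/2] = -567/4589.5 = -0.123542…
%ΔP = (133 − 116) / [(116 + 133)/2] = 17/124.5 = 0.136546…
Arc Ed = %ΔQ / %ΔP = (-567/4589.5) / (17/124.5) = -0.90476…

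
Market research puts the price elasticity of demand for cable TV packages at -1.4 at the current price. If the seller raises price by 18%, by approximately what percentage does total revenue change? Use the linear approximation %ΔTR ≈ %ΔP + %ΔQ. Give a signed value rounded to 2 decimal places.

%ΔQ ≈ Ed × %ΔP = (-1.4) × (+18%) = -25.2000%
%ΔTR ≈ %ΔP + %ΔQ = (+18%) + (-25.2000%) = -7.2000%

-7.20%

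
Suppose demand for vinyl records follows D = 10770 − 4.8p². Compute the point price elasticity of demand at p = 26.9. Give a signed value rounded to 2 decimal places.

dD/dp = −2·4.8·p = -258.24. At p = 26.9, D = 7296.672.
Ed = (dD/dp)·(p/D) = (-258.24) × (26.9/7296.672) = -0.9520…

-0.95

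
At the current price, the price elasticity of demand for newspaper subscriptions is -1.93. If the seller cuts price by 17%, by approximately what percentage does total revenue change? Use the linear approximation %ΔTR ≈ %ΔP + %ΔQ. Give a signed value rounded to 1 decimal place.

+15.8%

%ΔQ ≈ Ed × %ΔP = (-1.93) × (-17%) = +32.8100%
%ΔTR ≈ %ΔP + %ΔQ = (-17%) + (+32.8100%) = +15.8100%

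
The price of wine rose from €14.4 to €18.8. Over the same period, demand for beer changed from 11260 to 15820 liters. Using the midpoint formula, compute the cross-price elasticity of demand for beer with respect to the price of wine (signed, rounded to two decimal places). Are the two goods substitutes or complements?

%ΔQ_{beer} = (15820 − 11260)/avg = 4560/13540 = 0.336779…
%ΔP_{wine} = (18.8 − 14.4)/avg = 4.4/16.6 = 0.265060…
E_cross = (4560/13540) / (4.4/16.6) = 1.2705…
E_cross > 0 ⇒ the goods are substitutes.

1.27; substitutes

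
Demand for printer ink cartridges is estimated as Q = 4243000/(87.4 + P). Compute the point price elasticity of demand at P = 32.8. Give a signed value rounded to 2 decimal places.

dQ/dP = −4243000/(87.4 + P)² = -293.673. At P = 32.8, Q = 35299.5.
Ed = (dQ/dP)·(P/Q) = (-293.673) × (32.8/35299.5) = -0.2728…

-0.27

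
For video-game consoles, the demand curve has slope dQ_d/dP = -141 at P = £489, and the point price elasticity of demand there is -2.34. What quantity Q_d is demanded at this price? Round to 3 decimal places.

Ed = (dQ_d/dP)·(P/Q_d) ⇒ Q_d = (dQ_d/dP)·P/Ed = (-141)·489/(-2.34) = 29465.38461…

29465.385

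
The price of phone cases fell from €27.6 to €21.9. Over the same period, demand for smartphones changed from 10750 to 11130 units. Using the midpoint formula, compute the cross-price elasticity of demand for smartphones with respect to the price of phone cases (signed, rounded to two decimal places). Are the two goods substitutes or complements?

%ΔQ_{smartphones} = (11130 − 10750)/avg = 380/10940 = 0.034734…
%ΔP_{phone cases} = (21.9 − 27.6)/avg = -5.7/24.75 = -0.230303…
E_cross = (380/10940) / (-5.7/24.75) = -0.1508…
E_cross < 0 ⇒ the goods are complements.

-0.15; complements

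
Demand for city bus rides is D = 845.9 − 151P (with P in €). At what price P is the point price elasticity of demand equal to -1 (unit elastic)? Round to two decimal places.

2.80

Ed = −151P/(845.9 − 151P). Set this equal to -1:
151P = 1·(845.9 − 151P) ⇒ 151P(1 + 1) = 1·845.9
P = 1·845.9 / (151·2) = 2.8009…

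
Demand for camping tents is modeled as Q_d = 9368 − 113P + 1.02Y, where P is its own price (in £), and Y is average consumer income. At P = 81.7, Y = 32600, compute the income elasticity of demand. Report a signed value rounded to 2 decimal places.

At the given values, Q_d = 9368 − 113(81.7) + 1.02(32600) = 33387.9.
∂Q_d/∂Y = 1.02.
E = (1.02) × (32600/33387.9) = 0.9959…

1.00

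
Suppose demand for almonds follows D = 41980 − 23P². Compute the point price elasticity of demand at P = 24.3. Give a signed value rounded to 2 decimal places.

-0.96

dD/dP = −2·23·P = -1117.8. At P = 24.3, D = 28398.73.
Ed = (dD/dP)·(P/D) = (-1117.8) × (24.3/28398.73) = -0.9564…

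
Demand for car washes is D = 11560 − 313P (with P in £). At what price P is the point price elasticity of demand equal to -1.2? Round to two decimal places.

20.15

Ed = −313P/(11560 − 313P). Set this equal to -1.2:
313P = 1.2·(11560 − 313P) ⇒ 313P(1 + 1.2) = 1.2·11560
P = 1.2·11560 / (313·2.2) = 20.1452…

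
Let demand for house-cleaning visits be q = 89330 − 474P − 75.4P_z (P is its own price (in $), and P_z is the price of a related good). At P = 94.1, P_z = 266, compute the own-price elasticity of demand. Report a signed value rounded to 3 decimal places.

-1.808

At the given values, q = 89330 − 474(94.1) − 75.4(266) = 24670.2.
∂q/∂P = −474.
E = (-474) × (94.1/24670.2) = -1.80798…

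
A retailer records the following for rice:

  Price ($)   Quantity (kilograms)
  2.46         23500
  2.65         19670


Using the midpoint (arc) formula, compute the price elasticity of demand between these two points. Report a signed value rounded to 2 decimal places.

%ΔQ = (19670 − 23500) / [(23500 + 19670)/2] = -3830/21585 = -0.177438…
%ΔP = (2.65 − 2.46) / [(2.46 + 2.65)/2] = 0.19/2.555 = 0.074363…
Arc Ed = %ΔQ / %ΔP = (-3830/21585) / (0.19/2.555) = -2.3860…

-2.39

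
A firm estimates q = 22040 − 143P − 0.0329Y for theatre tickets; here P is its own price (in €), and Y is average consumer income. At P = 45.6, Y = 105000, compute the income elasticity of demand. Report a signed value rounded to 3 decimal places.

-0.286

At the given values, q = 22040 − 143(45.6) − 0.0329(105000) = 12064.7.
∂q/∂Y = -0.0329.
E = (-0.0329) × (105000/12064.7) = -0.28633…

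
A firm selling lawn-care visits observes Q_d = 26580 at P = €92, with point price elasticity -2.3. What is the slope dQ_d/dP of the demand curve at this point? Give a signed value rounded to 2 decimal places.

-664.50

Ed = (dQ_d/dP)·(P/Q_d) ⇒ dQ_d/dP = Ed·Q_d/P = (-2.3)·26580/92 = -664.5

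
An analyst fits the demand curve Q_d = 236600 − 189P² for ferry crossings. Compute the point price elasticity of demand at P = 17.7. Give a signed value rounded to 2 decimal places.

dQ_d/dP = −2·189·P = -6690.6. At P = 17.7, Q_d = 177388.19.
Ed = (dQ_d/dP)·(P/Q_d) = (-6690.6) × (17.7/177388.19) = -0.6675…

-0.67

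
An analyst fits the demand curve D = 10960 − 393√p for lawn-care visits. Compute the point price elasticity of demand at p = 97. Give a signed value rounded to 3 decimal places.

dD/dp = −393/(2√p) = -19.9516. At p = 97, D = 7089.4.
Ed = (dD/dp)·(p/D) = (-19.9516) × (97/7089.4) = -0.27298…

-0.273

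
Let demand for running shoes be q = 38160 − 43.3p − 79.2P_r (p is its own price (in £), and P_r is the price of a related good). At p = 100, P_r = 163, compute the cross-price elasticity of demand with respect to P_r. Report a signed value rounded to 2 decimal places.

-0.62

At the given values, q = 38160 − 43.3(100) − 79.2(163) = 20920.4.
∂q/∂P_r = -79.2.
E = (-79.2) × (163/20920.4) = -0.6170…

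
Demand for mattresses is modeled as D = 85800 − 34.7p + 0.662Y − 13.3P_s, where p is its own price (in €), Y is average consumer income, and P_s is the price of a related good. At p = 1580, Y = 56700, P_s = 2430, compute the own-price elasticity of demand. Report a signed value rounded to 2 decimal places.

-1.51

At the given values, D = 85800 − 34.7(1580) + 0.662(56700) − 13.3(2430) = 36190.4.
∂D/∂p = −34.7.
E = (-34.7) × (1580/36190.4) = -1.5149…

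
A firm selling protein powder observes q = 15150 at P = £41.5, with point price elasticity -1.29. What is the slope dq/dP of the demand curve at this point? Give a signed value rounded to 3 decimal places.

Ed = (dq/dP)·(P/q) ⇒ dq/dP = Ed·q/P = (-1.29)·15150/41.5 = -470.92771…

-470.928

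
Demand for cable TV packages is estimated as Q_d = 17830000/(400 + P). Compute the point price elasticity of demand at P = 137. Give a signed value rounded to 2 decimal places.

dQ_d/dP = −17830000/(400 + P)² = -61.8305. At P = 137, Q_d = 33203.
Ed = (dQ_d/dP)·(P/Q_d) = (-61.8305) × (137/33203) = -0.2551…

-0.26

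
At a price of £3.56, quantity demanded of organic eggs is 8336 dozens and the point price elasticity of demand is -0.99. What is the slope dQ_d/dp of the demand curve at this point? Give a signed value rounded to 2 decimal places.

-2318.16

Ed = (dQ_d/dp)·(p/Q_d) ⇒ dQ_d/dp = Ed·Q_d/p = (-0.99)·8336/3.56 = -2318.1573…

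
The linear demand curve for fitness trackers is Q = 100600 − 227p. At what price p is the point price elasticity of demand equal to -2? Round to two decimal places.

Ed = −227p/(100600 − 227p). Set this equal to -2:
227p = 2·(100600 − 227p) ⇒ 227p(1 + 2) = 2·100600
p = 2·100600 / (227·3) = 295.4478…

295.45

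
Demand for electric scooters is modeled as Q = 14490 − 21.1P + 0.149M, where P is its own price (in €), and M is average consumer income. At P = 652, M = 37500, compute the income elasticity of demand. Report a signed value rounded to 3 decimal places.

At the given values, Q = 14490 − 21.1(652) + 0.149(37500) = 6320.3.
∂Q/∂M = 0.149.
E = (0.149) × (37500/6320.3) = 0.88405…

0.884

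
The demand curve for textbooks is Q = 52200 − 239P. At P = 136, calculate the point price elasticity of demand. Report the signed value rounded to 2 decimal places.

dQ/dP = −239. At P = 136, Q = 52200 − 239(136) = 19696.
Ed = (dQ/dP)·(P/Q) = −239 × (136/19696) = -1.6502…

-1.65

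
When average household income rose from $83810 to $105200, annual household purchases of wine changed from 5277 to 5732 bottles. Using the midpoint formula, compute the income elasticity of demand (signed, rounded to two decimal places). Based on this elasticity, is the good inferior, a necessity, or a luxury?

0.37; necessity

%ΔQ = (5732 − 5277)/[( 5277 + 5732)/2] = 455/5504.5 = 0.082659…
%ΔIncome = (105200 − 83810)/[( 83810 + 105200)/2] = 21390/94505 = 0.226337…
E_income = (455/5504.5) / (21390/94505) = 0.3652…
0 < E_income < 1 ⇒ normal good, necessity.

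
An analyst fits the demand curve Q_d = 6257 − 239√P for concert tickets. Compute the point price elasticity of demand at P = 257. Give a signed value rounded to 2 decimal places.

dQ_d/dP = −239/(2√P) = -7.45421. At P = 257, Q_d = 2425.54.
Ed = (dQ_d/dP)·(P/Q_d) = (-7.45421) × (257/2425.54) = -0.7898…

-0.79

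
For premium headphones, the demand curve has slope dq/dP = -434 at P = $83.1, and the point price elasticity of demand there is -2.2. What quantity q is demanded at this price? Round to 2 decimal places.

16393.36

Ed = (dq/dP)·(P/q) ⇒ q = (dq/dP)·P/Ed = (-434)·83.1/(-2.2) = 16393.3636…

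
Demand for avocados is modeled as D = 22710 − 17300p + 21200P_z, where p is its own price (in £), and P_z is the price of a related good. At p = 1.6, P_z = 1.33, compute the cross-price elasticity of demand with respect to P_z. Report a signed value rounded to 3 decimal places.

1.214

At the given values, D = 22710 − 17300(1.6) + 21200(1.33) = 23226.
∂D/∂P_z = 21200.
E = (21200) × (1.33/23226) = 1.21398…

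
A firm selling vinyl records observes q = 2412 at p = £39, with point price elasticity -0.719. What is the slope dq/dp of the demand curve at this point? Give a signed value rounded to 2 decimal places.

-44.47

Ed = (dq/dp)·(p/q) ⇒ dq/dp = Ed·q/p = (-0.719)·2412/39 = -44.4673…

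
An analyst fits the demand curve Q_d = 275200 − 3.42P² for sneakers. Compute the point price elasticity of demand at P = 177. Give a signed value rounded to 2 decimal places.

-1.28

dQ_d/dP = −2·3.42·P = -1210.68. At P = 177, Q_d = 168054.82.
Ed = (dQ_d/dP)·(P/Q_d) = (-1210.68) × (177/168054.82) = -1.2751…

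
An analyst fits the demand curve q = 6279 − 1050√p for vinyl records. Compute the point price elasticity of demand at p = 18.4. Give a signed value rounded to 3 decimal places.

-1.269

dq/dp = −1050/(2√p) = -122.391. At p = 18.4, q = 1775.
Ed = (dq/dp)·(p/q) = (-122.391) × (18.4/1775) = -1.26873…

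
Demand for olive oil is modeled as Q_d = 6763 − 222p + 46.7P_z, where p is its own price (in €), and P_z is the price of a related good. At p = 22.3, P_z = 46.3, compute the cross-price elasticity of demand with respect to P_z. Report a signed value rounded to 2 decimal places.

At the given values, Q_d = 6763 − 222(22.3) + 46.7(46.3) = 3974.61.
∂Q_d/∂P_z = 46.7.
E = (46.7) × (46.3/3974.61) = 0.5440…

0.54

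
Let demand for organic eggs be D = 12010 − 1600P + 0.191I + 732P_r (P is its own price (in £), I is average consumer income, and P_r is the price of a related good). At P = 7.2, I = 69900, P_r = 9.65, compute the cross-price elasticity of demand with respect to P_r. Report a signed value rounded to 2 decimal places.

0.34

At the given values, D = 12010 − 1600(7.2) + 0.191(69900) + 732(9.65) = 20904.7.
∂D/∂P_r = 732.
E = (732) × (9.65/20904.7) = 0.3379…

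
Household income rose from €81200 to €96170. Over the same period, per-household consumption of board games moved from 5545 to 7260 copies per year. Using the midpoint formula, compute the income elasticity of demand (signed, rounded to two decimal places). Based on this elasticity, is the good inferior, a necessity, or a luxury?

%ΔQ = (7260 − 5545)/[( 5545 + 7260)/2] = 1715/6402.5 = 0.267864…
%ΔIncome = (96170 − 81200)/[( 81200 + 96170)/2] = 14970/88685 = 0.168799…
E_income = (1715/6402.5) / (14970/88685) = 1.5868…
E_income > 1 ⇒ normal good, luxury.

1.59; luxury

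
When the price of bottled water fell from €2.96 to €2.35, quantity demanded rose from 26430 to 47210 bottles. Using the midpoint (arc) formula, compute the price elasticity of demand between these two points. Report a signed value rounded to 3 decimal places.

-2.456

%ΔQ = (47210 − 26430) / [(26430 + 47210)/2] = 20780/36820 = 0.564367…
%ΔP = (2.35 − 2.96) / [(2.96 + 2.35)/2] = -0.61/2.655 = -0.229755…
Arc Ed = %ΔQ / %ΔP = (20780/36820) / (-0.61/2.655) = -2.45638…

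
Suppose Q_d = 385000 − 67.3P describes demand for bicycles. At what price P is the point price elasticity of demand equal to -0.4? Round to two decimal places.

1634.47

Ed = −67.3P/(385000 − 67.3P). Set this equal to -0.4:
67.3P = 0.4·(385000 − 67.3P) ⇒ 67.3P(1 + 0.4) = 0.4·385000
P = 0.4·385000 / (67.3·1.4) = 1634.4725…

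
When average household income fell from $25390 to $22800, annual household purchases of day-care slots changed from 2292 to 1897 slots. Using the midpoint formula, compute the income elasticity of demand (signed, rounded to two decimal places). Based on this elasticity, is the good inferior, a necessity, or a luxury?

1.75; luxury

%ΔQ = (1897 − 2292)/[( 2292 + 1897)/2] = -395/2094.5 = -0.188589…
%ΔIncome = (22800 − 25390)/[( 25390 + 22800)/2] = -2590/24095 = -0.107491…
E_income = (-395/2094.5) / (-2590/24095) = 1.7544…
E_income > 1 ⇒ normal good, luxury.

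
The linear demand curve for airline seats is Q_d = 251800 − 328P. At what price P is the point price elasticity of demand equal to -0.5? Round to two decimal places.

Ed = −328P/(251800 − 328P). Set this equal to -0.5:
328P = 0.5·(251800 − 328P) ⇒ 328P(1 + 0.5) = 0.5·251800
P = 0.5·251800 / (328·1.5) = 255.8943…

255.89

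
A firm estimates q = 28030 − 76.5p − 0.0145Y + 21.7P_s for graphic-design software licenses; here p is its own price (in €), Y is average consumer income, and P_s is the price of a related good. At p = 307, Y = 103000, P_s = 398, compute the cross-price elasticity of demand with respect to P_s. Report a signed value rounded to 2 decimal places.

0.74

At the given values, q = 28030 − 76.5(307) − 0.0145(103000) + 21.7(398) = 11687.6.
∂q/∂P_s = 21.7.
E = (21.7) × (398/11687.6) = 0.7389…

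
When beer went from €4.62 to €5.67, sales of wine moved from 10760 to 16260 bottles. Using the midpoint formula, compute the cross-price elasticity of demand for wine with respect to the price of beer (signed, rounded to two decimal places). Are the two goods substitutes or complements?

%ΔQ_{wine} = (16260 − 10760)/avg = 5500/13510 = 0.407105…
%ΔP_{beer} = (5.67 − 4.62)/avg = 1.05/5.145 = 0.204081…
E_cross = (5500/13510) / (1.05/5.145) = 1.9948…
E_cross > 0 ⇒ the goods are substitutes.

1.99; substitutes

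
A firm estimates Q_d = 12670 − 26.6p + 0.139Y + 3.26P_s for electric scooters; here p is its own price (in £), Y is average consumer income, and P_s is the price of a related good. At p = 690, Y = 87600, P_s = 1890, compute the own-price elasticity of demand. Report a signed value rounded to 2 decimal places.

-1.45

At the given values, Q_d = 12670 − 26.6(690) + 0.139(87600) + 3.26(1890) = 12653.8.
∂Q_d/∂p = −26.6.
E = (-26.6) × (690/12653.8) = -1.4504…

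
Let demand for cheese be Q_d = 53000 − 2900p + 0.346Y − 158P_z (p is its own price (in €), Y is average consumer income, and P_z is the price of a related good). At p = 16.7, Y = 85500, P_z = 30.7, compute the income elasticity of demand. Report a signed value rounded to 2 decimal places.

At the given values, Q_d = 53000 − 2900(16.7) + 0.346(85500) − 158(30.7) = 29302.4.
∂Q_d/∂Y = 0.346.
E = (0.346) × (85500/29302.4) = 1.0095…

1.01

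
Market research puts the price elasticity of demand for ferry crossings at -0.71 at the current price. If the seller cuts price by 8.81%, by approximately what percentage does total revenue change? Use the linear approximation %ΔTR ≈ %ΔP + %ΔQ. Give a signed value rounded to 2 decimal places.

%ΔQ ≈ Ed × %ΔP = (-0.71) × (-8.81%) = +6.2551%
%ΔTR ≈ %ΔP + %ΔQ = (-8.81%) + (+6.2551%) = -2.5549%

-2.55%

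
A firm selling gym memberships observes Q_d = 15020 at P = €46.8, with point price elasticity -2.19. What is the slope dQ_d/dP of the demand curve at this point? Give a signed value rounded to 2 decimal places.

-702.86

Ed = (dQ_d/dP)·(P/Q_d) ⇒ dQ_d/dP = Ed·Q_d/P = (-2.19)·15020/46.8 = -702.8589…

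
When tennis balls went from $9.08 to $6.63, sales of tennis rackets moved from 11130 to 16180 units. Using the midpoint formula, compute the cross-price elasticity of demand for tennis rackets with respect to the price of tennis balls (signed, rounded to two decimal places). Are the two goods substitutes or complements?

-1.19; complements

%ΔQ_{tennis rackets} = (16180 − 11130)/avg = 5050/13655 = 0.369827…
%ΔP_{tennis balls} = (6.63 − 9.08)/avg = -2.45/7.855 = -0.311903…
E_cross = (5050/13655) / (-2.45/7.855) = -1.1857…
E_cross < 0 ⇒ the goods are complements.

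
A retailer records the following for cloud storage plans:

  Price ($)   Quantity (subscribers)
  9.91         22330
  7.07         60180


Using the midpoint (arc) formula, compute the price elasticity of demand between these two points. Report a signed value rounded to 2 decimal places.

-2.74

%ΔQ = (60180 − 22330) / [(22330 + 60180)/2] = 37850/41255 = 0.917464…
%ΔP = (7.07 − 9.91) / [(9.91 + 7.07)/2] = -2.84/8.49 = -0.334511…
Arc Ed = %ΔQ / %ΔP = (37850/41255) / (-2.84/8.49) = -2.7427…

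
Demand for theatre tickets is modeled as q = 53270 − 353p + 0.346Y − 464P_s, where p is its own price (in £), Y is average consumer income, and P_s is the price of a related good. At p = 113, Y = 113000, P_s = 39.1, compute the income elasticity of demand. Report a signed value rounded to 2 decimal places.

1.14

At the given values, q = 53270 − 353(113) + 0.346(113000) − 464(39.1) = 34336.6.
∂q/∂Y = 0.346.
E = (0.346) × (113000/34336.6) = 1.1386…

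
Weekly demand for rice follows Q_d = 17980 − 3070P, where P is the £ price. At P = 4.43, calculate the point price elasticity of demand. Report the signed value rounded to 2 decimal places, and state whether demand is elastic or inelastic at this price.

-3.11; elastic

dQ_d/dP = −3070. At P = 4.43, Q_d = 17980 − 3070(4.43) = 4379.9.
Ed = (dQ_d/dP)·(P/Q_d) = −3070 × (4.43/4379.9) = -3.1051…
|Ed| = 3.11 > 1, so demand is elastic.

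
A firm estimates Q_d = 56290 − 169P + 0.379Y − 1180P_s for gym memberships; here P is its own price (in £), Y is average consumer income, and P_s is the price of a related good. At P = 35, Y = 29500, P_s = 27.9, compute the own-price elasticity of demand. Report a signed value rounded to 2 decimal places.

-0.21

At the given values, Q_d = 56290 − 169(35) + 0.379(29500) − 1180(27.9) = 28633.5.
∂Q_d/∂P = −169.
E = (-169) × (35/28633.5) = -0.2065…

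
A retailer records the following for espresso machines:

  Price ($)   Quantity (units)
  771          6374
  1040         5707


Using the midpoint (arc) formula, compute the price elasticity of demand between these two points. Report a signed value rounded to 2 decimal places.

%ΔQ = (5707 − 6374) / [(6374 + 5707)/2] = -667/6040.5 = -0.110421…
%ΔP = (1040 − 771) / [(771 + 1040)/2] = 269/905.5 = 0.297073…
Arc Ed = %ΔQ / %ΔP = (-667/6040.5) / (269/905.5) = -0.3716…

-0.37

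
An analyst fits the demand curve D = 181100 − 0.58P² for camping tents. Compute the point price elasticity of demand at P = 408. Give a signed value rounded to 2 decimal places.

dD/dP = −2·0.58·P = -473.28. At P = 408, D = 84550.88.
Ed = (dD/dP)·(P/D) = (-473.28) × (408/84550.88) = -2.2838…

-2.28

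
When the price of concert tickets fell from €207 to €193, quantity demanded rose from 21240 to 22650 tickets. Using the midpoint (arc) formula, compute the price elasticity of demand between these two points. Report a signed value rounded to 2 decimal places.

-0.92

%ΔQ = (22650 − 21240) / [(21240 + 22650)/2] = 1410/21945 = 0.064251…
%ΔP = (193 − 207) / [(207 + 193)/2] = -14/200 = -0.07
Arc Ed = %ΔQ / %ΔP = (1410/21945) / (-14/200) = -0.9178…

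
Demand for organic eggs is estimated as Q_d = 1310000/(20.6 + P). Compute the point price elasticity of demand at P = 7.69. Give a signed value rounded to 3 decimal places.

-0.272

dQ_d/dP = −1310000/(20.6 + P)² = -1636.84. At P = 7.69, Q_d = 46306.1.
Ed = (dQ_d/dP)·(P/Q_d) = (-1636.84) × (7.69/46306.1) = -0.27182…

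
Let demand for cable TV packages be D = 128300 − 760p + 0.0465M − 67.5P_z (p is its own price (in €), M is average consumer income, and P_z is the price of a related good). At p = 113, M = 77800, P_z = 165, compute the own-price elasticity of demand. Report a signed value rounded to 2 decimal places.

-2.46

At the given values, D = 128300 − 760(113) + 0.0465(77800) − 67.5(165) = 34900.2.
∂D/∂p = −760.
E = (-760) × (113/34900.2) = -2.4607…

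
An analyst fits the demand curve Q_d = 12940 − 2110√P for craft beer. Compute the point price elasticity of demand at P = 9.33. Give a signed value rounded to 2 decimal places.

-0.50

dQ_d/dP = −2110/(2√P) = -345.391. At P = 9.33, Q_d = 6494.99.
Ed = (dQ_d/dP)·(P/Q_d) = (-345.391) × (9.33/6494.99) = -0.4961…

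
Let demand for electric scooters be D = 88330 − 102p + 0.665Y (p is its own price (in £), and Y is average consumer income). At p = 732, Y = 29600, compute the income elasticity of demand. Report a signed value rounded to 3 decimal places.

At the given values, D = 88330 − 102(732) + 0.665(29600) = 33350.
∂D/∂Y = 0.665.
E = (0.665) × (29600/33350) = 0.59022…

0.590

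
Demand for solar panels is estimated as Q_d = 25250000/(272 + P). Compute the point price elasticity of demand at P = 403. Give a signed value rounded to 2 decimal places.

dQ_d/dP = −25250000/(272 + P)² = -55.4184. At P = 403, Q_d = 37407.4.
Ed = (dQ_d/dP)·(P/Q_d) = (-55.4184) × (403/37407.4) = -0.5970…

-0.60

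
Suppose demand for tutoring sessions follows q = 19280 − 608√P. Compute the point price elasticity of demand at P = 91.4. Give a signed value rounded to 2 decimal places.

dq/dP = −608/(2√P) = -31.798. At P = 91.4, q = 13467.3.
Ed = (dq/dP)·(P/q) = (-31.798) × (91.4/13467.3) = -0.2158…

-0.22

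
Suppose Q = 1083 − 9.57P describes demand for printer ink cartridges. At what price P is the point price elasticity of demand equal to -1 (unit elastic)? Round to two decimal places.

56.58

Ed = −9.57P/(1083 − 9.57P). Set this equal to -1:
9.57P = 1·(1083 − 9.57P) ⇒ 9.57P(1 + 1) = 1·1083
P = 1·1083 / (9.57·2) = 56.5830…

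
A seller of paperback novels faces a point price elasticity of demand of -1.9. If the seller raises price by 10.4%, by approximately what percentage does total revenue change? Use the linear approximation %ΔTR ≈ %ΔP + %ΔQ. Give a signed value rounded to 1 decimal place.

%ΔQ ≈ Ed × %ΔP = (-1.9) × (+10.4%) = -19.7600%
%ΔTR ≈ %ΔP + %ΔQ = (+10.4%) + (-19.7600%) = -9.3600%

-9.4%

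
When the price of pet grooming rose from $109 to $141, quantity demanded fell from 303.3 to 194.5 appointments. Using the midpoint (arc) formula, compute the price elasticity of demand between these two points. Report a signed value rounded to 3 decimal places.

-1.708

%ΔQ = (194.5 − 303.3) / [(303.3 + 194.5)/2] = -108.8/248.9 = -0.437123…
%ΔP = (141 − 109) / [(109 + 141)/2] = 32/125 = 0.256
Arc Ed = %ΔQ / %ΔP = (-108.8/248.9) / (32/125) = -1.70751…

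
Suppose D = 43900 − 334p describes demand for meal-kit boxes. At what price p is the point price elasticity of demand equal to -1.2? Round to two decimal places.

Ed = −334p/(43900 − 334p). Set this equal to -1.2:
334p = 1.2·(43900 − 334p) ⇒ 334p(1 + 1.2) = 1.2·43900
p = 1.2·43900 / (334·2.2) = 71.6929…

71.69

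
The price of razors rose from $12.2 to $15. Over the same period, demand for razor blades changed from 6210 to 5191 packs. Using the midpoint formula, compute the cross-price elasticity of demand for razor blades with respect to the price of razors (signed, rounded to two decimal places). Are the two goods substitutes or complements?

-0.87; complements

%ΔQ_{razor blades} = (5191 − 6210)/avg = -1019/5700.5 = -0.178756…
%ΔP_{razors} = (15 − 12.2)/avg = 2.8/13.6 = 0.205882…
E_cross = (-1019/5700.5) / (2.8/13.6) = -0.8682…
E_cross < 0 ⇒ the goods are complements.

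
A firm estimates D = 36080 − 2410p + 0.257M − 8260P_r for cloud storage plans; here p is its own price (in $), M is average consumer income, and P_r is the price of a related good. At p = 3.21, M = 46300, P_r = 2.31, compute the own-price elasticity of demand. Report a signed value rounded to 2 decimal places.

At the given values, D = 36080 − 2410(3.21) + 0.257(46300) − 8260(2.31) = 21162.4.
∂D/∂p = −2410.
E = (-2410) × (3.21/21162.4) = -0.3655…

-0.37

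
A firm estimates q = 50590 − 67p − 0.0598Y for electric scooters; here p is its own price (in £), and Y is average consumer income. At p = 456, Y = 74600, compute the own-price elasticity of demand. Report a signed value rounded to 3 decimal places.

-1.961

At the given values, q = 50590 − 67(456) − 0.0598(74600) = 15576.92.
∂q/∂p = −67.
E = (-67) × (456/15576.92) = -1.96136…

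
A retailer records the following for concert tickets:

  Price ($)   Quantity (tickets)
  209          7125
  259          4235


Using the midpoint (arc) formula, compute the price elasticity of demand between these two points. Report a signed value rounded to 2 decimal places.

-2.38

%ΔQ = (4235 − 7125) / [(7125 + 4235)/2] = -2890/5680 = -0.508802…
%ΔP = (259 − 209) / [(209 + 259)/2] = 50/234 = 0.213675…
Arc Ed = %ΔQ / %ΔP = (-2890/5680) / (50/234) = -2.3811…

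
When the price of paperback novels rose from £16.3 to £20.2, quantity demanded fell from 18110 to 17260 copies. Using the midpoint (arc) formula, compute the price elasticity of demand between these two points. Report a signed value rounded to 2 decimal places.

%ΔQ = (17260 − 18110) / [(18110 + 17260)/2] = -850/17685 = -0.048063…
%ΔP = (20.2 − 16.3) / [(16.3 + 20.2)/2] = 3.9/18.25 = 0.213698…
Arc Ed = %ΔQ / %ΔP = (-850/17685) / (3.9/18.25) = -0.2249…

-0.22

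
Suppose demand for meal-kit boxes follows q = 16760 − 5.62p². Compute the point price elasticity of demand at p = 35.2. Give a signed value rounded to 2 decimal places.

dq/dp = −2·5.62·p = -395.648. At p = 35.2, q = 9796.5952.
Ed = (dq/dp)·(p/q) = (-395.648) × (35.2/9796.5952) = -1.4215…

-1.42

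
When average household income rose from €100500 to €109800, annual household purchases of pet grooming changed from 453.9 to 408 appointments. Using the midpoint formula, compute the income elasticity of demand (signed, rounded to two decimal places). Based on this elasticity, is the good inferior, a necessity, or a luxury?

-1.20; inferior

%ΔQ = (408 − 453.9)/[( 453.9 + 408)/2] = -45.9/430.95 = -0.106508…
%ΔIncome = (109800 − 100500)/[( 100500 + 109800)/2] = 9300/105150 = 0.088445…
E_income = (-45.9/430.95) / (9300/105150) = -1.2042…
E_income < 0 ⇒ inferior good.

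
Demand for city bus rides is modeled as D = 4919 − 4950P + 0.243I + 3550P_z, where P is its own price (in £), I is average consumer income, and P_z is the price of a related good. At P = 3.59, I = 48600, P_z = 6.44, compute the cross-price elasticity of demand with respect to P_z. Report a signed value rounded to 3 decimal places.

1.048

At the given values, D = 4919 − 4950(3.59) + 0.243(48600) + 3550(6.44) = 21820.3.
∂D/∂P_z = 3550.
E = (3550) × (6.44/21820.3) = 1.04773…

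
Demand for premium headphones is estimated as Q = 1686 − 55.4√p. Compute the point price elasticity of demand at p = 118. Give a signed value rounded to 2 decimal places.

-0.28

dQ/dp = −55.4/(2√p) = -2.54999. At p = 118, Q = 1084.2.
Ed = (dQ/dp)·(p/Q) = (-2.54999) × (118/1084.2) = -0.2775…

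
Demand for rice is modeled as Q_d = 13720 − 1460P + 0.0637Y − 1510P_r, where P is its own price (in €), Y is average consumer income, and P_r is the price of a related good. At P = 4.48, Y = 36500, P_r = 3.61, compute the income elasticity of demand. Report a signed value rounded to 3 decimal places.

At the given values, Q_d = 13720 − 1460(4.48) + 0.0637(36500) − 1510(3.61) = 4053.15.
∂Q_d/∂Y = 0.0637.
E = (0.0637) × (36500/4053.15) = 0.57364…

0.574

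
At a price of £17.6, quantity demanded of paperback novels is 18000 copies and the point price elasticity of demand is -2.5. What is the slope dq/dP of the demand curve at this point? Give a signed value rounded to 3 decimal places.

Ed = (dq/dP)·(P/q) ⇒ dq/dP = Ed·q/P = (-2.5)·18000/17.6 = -2556.81818…

-2556.818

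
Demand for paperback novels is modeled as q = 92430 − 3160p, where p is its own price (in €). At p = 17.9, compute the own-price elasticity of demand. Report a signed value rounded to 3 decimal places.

-1.577

At the given values, q = 92430 − 3160(17.9) = 35866.
∂q/∂p = −3160.
E = (-3160) × (17.9/35866) = -1.57709…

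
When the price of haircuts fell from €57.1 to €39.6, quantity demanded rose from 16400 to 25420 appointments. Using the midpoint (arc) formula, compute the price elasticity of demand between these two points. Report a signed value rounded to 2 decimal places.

%ΔQ = (25420 − 16400) / [(16400 + 25420)/2] = 9020/20910 = 0.431372…
%ΔP = (39.6 − 57.1) / [(57.1 + 39.6)/2] = -17.5/48.35 = -0.361944…
Arc Ed = %ΔQ / %ΔP = (9020/20910) / (-17.5/48.35) = -1.1918…

-1.19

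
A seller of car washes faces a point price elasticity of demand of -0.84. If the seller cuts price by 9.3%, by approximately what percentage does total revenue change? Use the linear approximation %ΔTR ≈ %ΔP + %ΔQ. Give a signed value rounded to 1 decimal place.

%ΔQ ≈ Ed × %ΔP = (-0.84) × (-9.3%) = +7.8120%
%ΔTR ≈ %ΔP + %ΔQ = (-9.3%) + (+7.8120%) = -1.4880%

-1.5%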